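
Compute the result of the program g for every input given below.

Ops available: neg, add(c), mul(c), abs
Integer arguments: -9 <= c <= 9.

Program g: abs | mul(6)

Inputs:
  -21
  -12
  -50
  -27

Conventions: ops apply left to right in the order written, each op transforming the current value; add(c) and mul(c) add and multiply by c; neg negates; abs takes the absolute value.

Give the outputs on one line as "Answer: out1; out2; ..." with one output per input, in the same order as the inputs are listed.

126; 72; 300; 162

Execution, op by op:
  -21 -> 21 -> 126
  -12 -> 12 -> 72
  -50 -> 50 -> 300
  -27 -> 27 -> 162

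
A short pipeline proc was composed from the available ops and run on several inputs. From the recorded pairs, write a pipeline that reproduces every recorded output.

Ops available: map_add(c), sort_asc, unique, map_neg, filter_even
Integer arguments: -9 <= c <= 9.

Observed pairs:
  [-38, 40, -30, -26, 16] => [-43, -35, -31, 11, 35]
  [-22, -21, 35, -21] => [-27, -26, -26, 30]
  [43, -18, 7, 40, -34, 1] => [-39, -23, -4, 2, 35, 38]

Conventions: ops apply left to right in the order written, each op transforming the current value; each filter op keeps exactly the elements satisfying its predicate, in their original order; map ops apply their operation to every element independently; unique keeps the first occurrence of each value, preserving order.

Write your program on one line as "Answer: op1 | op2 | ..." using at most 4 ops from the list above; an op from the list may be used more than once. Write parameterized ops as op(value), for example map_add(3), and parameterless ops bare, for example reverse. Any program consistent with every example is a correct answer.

map_add(-2) | map_add(-2) | map_add(-1) | sort_asc

Check, running the answer program on each example:
  [-38, 40, -30, -26, 16] -> [-40, 38, -32, -28, 14] -> [-42, 36, -34, -30, 12] -> [-43, 35, -35, -31, 11] -> [-43, -35, -31, 11, 35]
  [-22, -21, 35, -21] -> [-24, -23, 33, -23] -> [-26, -25, 31, -25] -> [-27, -26, 30, -26] -> [-27, -26, -26, 30]
  [43, -18, 7, 40, -34, 1] -> [41, -20, 5, 38, -36, -1] -> [39, -22, 3, 36, -38, -3] -> [38, -23, 2, 35, -39, -4] -> [-39, -23, -4, 2, 35, 38]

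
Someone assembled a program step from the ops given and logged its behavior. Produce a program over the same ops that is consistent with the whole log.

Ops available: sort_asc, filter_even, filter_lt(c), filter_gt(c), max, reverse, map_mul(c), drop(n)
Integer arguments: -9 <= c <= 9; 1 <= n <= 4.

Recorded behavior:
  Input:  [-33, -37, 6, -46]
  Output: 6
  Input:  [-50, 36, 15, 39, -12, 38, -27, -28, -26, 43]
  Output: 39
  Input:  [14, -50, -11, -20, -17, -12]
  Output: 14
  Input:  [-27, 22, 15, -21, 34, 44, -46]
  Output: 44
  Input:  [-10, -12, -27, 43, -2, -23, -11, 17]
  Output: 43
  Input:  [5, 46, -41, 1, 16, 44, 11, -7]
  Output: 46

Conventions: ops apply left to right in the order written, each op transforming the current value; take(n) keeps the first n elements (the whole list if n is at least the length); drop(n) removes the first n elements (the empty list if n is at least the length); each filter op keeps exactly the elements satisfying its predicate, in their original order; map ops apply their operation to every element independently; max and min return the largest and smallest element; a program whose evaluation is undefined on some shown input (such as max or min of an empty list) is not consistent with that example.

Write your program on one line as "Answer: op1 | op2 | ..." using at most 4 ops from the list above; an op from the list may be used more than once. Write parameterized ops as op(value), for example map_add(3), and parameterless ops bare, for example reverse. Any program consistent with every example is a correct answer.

reverse | drop(1) | max

Check, running the answer program on each example:
  [-33, -37, 6, -46] -> [-46, 6, -37, -33] -> [6, -37, -33] -> 6
  [-50, 36, 15, 39, -12, 38, -27, -28, -26, 43] -> [43, -26, -28, -27, 38, -12, 39, 15, 36, -50] -> [-26, -28, -27, 38, -12, 39, 15, 36, -50] -> 39
  [14, -50, -11, -20, -17, -12] -> [-12, -17, -20, -11, -50, 14] -> [-17, -20, -11, -50, 14] -> 14
  [-27, 22, 15, -21, 34, 44, -46] -> [-46, 44, 34, -21, 15, 22, -27] -> [44, 34, -21, 15, 22, -27] -> 44
  [-10, -12, -27, 43, -2, -23, -11, 17] -> [17, -11, -23, -2, 43, -27, -12, -10] -> [-11, -23, -2, 43, -27, -12, -10] -> 43
  [5, 46, -41, 1, 16, 44, 11, -7] -> [-7, 11, 44, 16, 1, -41, 46, 5] -> [11, 44, 16, 1, -41, 46, 5] -> 46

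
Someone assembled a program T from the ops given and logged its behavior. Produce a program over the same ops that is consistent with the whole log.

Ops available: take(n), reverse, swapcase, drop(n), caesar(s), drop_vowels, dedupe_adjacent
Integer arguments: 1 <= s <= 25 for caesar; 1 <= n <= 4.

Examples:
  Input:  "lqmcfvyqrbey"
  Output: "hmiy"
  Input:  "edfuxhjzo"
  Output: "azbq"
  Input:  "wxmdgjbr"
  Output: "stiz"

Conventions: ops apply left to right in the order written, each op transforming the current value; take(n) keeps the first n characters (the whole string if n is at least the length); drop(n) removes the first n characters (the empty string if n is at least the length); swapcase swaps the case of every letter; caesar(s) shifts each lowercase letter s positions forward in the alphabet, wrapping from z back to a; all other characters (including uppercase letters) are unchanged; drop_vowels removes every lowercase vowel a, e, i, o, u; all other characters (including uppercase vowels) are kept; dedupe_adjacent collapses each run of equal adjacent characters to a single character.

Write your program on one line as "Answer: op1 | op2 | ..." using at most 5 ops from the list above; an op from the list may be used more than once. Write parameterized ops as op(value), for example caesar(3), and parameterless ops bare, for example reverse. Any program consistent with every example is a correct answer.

swapcase | take(4) | swapcase | caesar(22)

Check, running the answer program on each example:
  "lqmcfvyqrbey" -> "LQMCFVYQRBEY" -> "LQMC" -> "lqmc" -> "hmiy"
  "edfuxhjzo" -> "EDFUXHJZO" -> "EDFU" -> "edfu" -> "azbq"
  "wxmdgjbr" -> "WXMDGJBR" -> "WXMD" -> "wxmd" -> "stiz"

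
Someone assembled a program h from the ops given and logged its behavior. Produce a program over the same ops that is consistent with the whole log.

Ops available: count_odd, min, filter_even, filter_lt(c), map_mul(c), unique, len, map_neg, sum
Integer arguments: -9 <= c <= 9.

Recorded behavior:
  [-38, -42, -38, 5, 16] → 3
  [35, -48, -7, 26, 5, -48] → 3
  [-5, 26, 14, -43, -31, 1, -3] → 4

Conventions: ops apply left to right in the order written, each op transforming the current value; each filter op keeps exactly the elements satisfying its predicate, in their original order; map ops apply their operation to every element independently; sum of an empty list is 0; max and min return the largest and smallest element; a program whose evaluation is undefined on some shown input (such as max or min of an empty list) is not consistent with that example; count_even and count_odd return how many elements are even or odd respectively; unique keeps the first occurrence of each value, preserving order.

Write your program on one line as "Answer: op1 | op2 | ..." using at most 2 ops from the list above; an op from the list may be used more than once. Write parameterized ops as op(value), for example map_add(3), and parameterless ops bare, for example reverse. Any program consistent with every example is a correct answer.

filter_lt(-1) | len

Check, running the answer program on each example:
  [-38, -42, -38, 5, 16] -> [-38, -42, -38] -> 3
  [35, -48, -7, 26, 5, -48] -> [-48, -7, -48] -> 3
  [-5, 26, 14, -43, -31, 1, -3] -> [-5, -43, -31, -3] -> 4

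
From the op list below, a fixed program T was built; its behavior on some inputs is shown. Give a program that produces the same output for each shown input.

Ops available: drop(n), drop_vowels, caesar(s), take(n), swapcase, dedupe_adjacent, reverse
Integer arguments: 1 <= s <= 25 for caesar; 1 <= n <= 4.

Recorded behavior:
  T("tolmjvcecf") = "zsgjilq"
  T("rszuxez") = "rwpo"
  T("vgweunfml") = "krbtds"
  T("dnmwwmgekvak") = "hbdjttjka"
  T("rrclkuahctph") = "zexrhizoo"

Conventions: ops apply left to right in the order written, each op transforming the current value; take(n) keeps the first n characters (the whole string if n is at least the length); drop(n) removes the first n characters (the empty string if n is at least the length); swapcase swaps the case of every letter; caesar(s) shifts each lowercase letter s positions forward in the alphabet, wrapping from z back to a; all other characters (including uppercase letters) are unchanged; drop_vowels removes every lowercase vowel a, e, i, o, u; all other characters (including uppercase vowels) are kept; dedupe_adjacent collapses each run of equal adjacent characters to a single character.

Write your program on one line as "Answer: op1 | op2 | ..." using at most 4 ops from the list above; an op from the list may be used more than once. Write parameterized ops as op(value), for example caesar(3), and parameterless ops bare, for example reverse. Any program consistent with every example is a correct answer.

reverse | caesar(23) | drop(3)

Check, running the answer program on each example:
  "tolmjvcecf" -> "fcecvjmlot" -> "czbzsgjilq" -> "zsgjilq"
  "rszuxez" -> "zexuzsr" -> "wburwpo" -> "rwpo"
  "vgweunfml" -> "lmfnuewgv" -> "ijckrbtds" -> "krbtds"
  "dnmwwmgekvak" -> "kavkegmwwmnd" -> "hxshbdjttjka" -> "hbdjttjka"
  "rrclkuahctph" -> "hptchauklcrr" -> "emqzexrhizoo" -> "zexrhizoo"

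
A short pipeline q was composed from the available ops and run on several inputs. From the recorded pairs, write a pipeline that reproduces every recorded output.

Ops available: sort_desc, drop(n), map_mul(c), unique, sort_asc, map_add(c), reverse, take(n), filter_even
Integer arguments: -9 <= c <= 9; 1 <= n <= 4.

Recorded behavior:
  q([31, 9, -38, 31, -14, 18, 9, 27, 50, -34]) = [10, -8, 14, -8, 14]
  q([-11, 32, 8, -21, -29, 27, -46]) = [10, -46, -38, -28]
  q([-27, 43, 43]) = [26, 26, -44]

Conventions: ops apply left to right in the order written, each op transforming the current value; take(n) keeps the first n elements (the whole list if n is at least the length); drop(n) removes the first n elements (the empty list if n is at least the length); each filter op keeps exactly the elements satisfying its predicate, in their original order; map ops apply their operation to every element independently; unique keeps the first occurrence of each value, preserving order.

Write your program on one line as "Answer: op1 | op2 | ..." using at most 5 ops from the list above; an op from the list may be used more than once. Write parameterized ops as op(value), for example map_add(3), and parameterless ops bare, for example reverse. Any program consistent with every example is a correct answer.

map_add(-9) | filter_even | map_add(-8) | reverse

Check, running the answer program on each example:
  [31, 9, -38, 31, -14, 18, 9, 27, 50, -34] -> [22, 0, -47, 22, -23, 9, 0, 18, 41, -43] -> [22, 0, 22, 0, 18] -> [14, -8, 14, -8, 10] -> [10, -8, 14, -8, 14]
  [-11, 32, 8, -21, -29, 27, -46] -> [-20, 23, -1, -30, -38, 18, -55] -> [-20, -30, -38, 18] -> [-28, -38, -46, 10] -> [10, -46, -38, -28]
  [-27, 43, 43] -> [-36, 34, 34] -> [-36, 34, 34] -> [-44, 26, 26] -> [26, 26, -44]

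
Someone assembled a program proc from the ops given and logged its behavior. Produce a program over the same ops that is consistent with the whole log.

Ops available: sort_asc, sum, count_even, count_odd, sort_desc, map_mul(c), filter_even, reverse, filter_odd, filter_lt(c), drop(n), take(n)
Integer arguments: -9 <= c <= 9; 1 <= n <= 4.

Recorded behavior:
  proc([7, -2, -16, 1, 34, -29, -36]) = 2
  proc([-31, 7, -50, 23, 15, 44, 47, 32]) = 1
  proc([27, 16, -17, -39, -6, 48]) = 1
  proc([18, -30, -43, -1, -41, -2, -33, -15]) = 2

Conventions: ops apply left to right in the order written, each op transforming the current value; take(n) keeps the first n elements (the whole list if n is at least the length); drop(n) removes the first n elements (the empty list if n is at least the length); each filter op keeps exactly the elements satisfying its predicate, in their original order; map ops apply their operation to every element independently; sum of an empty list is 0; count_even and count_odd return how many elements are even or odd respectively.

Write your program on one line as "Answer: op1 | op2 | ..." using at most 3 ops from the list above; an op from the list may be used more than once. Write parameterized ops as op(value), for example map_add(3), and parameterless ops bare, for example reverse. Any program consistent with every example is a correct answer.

take(3) | sort_asc | count_even

Check, running the answer program on each example:
  [7, -2, -16, 1, 34, -29, -36] -> [7, -2, -16] -> [-16, -2, 7] -> 2
  [-31, 7, -50, 23, 15, 44, 47, 32] -> [-31, 7, -50] -> [-50, -31, 7] -> 1
  [27, 16, -17, -39, -6, 48] -> [27, 16, -17] -> [-17, 16, 27] -> 1
  [18, -30, -43, -1, -41, -2, -33, -15] -> [18, -30, -43] -> [-43, -30, 18] -> 2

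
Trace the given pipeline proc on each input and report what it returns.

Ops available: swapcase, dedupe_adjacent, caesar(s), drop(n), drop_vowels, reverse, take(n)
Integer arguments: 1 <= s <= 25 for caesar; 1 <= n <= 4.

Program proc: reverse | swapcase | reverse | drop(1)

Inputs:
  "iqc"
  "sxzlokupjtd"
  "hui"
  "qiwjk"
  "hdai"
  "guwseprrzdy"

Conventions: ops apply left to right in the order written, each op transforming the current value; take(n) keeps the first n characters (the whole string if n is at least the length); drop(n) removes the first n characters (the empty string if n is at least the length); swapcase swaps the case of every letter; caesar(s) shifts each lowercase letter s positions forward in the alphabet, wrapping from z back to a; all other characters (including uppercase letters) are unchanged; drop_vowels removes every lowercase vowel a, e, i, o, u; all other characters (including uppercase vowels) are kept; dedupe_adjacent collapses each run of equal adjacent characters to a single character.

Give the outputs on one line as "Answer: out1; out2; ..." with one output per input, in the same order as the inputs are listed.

Execution, op by op:
  "iqc" -> "cqi" -> "CQI" -> "IQC" -> "QC"
  "sxzlokupjtd" -> "dtjpukolzxs" -> "DTJPUKOLZXS" -> "SXZLOKUPJTD" -> "XZLOKUPJTD"
  "hui" -> "iuh" -> "IUH" -> "HUI" -> "UI"
  "qiwjk" -> "kjwiq" -> "KJWIQ" -> "QIWJK" -> "IWJK"
  "hdai" -> "iadh" -> "IADH" -> "HDAI" -> "DAI"
  "guwseprrzdy" -> "ydzrrpeswug" -> "YDZRRPESWUG" -> "GUWSEPRRZDY" -> "UWSEPRRZDY"

"QC"; "XZLOKUPJTD"; "UI"; "IWJK"; "DAI"; "UWSEPRRZDY"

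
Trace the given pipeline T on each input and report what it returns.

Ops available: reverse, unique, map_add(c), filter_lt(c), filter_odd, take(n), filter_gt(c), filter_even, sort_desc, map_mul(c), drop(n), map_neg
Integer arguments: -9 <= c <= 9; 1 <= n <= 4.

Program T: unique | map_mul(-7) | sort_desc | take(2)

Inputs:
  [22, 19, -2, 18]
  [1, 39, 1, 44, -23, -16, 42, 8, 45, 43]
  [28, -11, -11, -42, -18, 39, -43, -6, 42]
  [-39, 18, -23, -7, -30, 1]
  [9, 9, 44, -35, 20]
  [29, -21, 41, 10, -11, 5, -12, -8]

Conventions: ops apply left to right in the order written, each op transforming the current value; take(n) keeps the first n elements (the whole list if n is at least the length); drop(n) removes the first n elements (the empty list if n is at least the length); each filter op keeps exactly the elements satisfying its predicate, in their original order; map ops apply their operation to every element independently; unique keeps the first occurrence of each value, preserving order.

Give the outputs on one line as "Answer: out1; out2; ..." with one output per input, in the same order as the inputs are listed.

[14, -126]; [161, 112]; [301, 294]; [273, 210]; [245, -63]; [147, 84]

Execution, op by op:
  [22, 19, -2, 18] -> [22, 19, -2, 18] -> [-154, -133, 14, -126] -> [14, -126, -133, -154] -> [14, -126]
  [1, 39, 1, 44, -23, -16, 42, 8, 45, 43] -> [1, 39, 44, -23, -16, 42, 8, 45, 43] -> [-7, -273, -308, 161, 112, -294, -56, -315, -301] -> [161, 112, -7, -56, -273, -294, -301, -308, -315] -> [161, 112]
  [28, -11, -11, -42, -18, 39, -43, -6, 42] -> [28, -11, -42, -18, 39, -43, -6, 42] -> [-196, 77, 294, 126, -273, 301, 42, -294] -> [301, 294, 126, 77, 42, -196, -273, -294] -> [301, 294]
  [-39, 18, -23, -7, -30, 1] -> [-39, 18, -23, -7, -30, 1] -> [273, -126, 161, 49, 210, -7] -> [273, 210, 161, 49, -7, -126] -> [273, 210]
  [9, 9, 44, -35, 20] -> [9, 44, -35, 20] -> [-63, -308, 245, -140] -> [245, -63, -140, -308] -> [245, -63]
  [29, -21, 41, 10, -11, 5, -12, -8] -> [29, -21, 41, 10, -11, 5, -12, -8] -> [-203, 147, -287, -70, 77, -35, 84, 56] -> [147, 84, 77, 56, -35, -70, -203, -287] -> [147, 84]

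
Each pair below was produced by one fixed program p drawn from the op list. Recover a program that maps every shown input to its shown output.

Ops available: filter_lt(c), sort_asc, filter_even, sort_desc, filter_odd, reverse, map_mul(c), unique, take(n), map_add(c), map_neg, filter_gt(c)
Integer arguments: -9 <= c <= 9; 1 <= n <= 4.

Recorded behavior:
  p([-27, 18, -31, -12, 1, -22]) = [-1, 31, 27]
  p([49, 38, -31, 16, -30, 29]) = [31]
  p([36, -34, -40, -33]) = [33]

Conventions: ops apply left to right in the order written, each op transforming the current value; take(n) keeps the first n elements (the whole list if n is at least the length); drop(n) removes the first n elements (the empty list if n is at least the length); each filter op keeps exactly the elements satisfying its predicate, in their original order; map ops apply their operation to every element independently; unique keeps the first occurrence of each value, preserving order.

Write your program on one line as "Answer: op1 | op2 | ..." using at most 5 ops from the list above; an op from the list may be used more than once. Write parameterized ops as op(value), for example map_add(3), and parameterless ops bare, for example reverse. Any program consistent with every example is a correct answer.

filter_lt(8) | map_neg | reverse | filter_odd

Check, running the answer program on each example:
  [-27, 18, -31, -12, 1, -22] -> [-27, -31, -12, 1, -22] -> [27, 31, 12, -1, 22] -> [22, -1, 12, 31, 27] -> [-1, 31, 27]
  [49, 38, -31, 16, -30, 29] -> [-31, -30] -> [31, 30] -> [30, 31] -> [31]
  [36, -34, -40, -33] -> [-34, -40, -33] -> [34, 40, 33] -> [33, 40, 34] -> [33]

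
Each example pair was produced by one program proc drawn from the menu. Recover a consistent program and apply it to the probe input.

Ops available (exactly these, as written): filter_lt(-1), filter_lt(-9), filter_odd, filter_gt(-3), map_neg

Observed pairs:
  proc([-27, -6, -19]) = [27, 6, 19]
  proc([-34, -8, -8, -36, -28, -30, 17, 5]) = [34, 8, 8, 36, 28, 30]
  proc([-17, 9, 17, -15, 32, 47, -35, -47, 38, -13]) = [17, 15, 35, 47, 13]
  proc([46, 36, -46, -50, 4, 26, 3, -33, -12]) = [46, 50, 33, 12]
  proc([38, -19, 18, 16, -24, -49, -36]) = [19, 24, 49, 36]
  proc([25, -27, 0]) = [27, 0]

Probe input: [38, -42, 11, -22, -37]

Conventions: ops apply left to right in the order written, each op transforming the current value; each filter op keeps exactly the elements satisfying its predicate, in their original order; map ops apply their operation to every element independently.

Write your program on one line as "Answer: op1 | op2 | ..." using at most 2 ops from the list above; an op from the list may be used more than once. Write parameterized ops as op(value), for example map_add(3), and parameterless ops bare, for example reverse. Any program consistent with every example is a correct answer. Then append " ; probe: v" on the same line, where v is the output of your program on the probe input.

map_neg | filter_gt(-3) ; probe: [42, 22, 37]

Check, running the answer program on each example:
  [-27, -6, -19] -> [27, 6, 19] -> [27, 6, 19]
  [-34, -8, -8, -36, -28, -30, 17, 5] -> [34, 8, 8, 36, 28, 30, -17, -5] -> [34, 8, 8, 36, 28, 30]
  [-17, 9, 17, -15, 32, 47, -35, -47, 38, -13] -> [17, -9, -17, 15, -32, -47, 35, 47, -38, 13] -> [17, 15, 35, 47, 13]
  [46, 36, -46, -50, 4, 26, 3, -33, -12] -> [-46, -36, 46, 50, -4, -26, -3, 33, 12] -> [46, 50, 33, 12]
  [38, -19, 18, 16, -24, -49, -36] -> [-38, 19, -18, -16, 24, 49, 36] -> [19, 24, 49, 36]
  [25, -27, 0] -> [-25, 27, 0] -> [27, 0]
  probe: [38, -42, 11, -22, -37] -> [-38, 42, -11, 22, 37] -> [42, 22, 37]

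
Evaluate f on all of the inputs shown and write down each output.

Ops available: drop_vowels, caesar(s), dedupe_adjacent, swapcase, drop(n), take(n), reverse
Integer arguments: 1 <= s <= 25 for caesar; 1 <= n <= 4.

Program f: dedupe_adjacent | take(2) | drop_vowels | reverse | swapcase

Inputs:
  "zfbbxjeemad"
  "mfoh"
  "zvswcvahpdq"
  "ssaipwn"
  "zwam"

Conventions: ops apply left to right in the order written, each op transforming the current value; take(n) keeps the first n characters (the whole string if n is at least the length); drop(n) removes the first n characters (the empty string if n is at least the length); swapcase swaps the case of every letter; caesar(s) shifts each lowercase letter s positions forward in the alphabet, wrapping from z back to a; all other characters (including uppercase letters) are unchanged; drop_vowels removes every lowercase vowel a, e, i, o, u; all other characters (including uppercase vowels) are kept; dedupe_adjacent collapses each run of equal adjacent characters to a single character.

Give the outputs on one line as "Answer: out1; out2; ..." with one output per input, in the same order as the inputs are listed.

"FZ"; "FM"; "VZ"; "S"; "WZ"

Execution, op by op:
  "zfbbxjeemad" -> "zfbxjemad" -> "zf" -> "zf" -> "fz" -> "FZ"
  "mfoh" -> "mfoh" -> "mf" -> "mf" -> "fm" -> "FM"
  "zvswcvahpdq" -> "zvswcvahpdq" -> "zv" -> "zv" -> "vz" -> "VZ"
  "ssaipwn" -> "saipwn" -> "sa" -> "s" -> "s" -> "S"
  "zwam" -> "zwam" -> "zw" -> "zw" -> "wz" -> "WZ"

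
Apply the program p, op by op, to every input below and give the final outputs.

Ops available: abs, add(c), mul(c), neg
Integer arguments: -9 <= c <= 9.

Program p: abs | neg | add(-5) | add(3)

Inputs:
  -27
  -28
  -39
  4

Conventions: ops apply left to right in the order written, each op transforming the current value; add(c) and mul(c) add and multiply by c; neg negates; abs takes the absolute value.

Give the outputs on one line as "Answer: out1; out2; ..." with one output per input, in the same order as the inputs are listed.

Execution, op by op:
  -27 -> 27 -> -27 -> -32 -> -29
  -28 -> 28 -> -28 -> -33 -> -30
  -39 -> 39 -> -39 -> -44 -> -41
  4 -> 4 -> -4 -> -9 -> -6

-29; -30; -41; -6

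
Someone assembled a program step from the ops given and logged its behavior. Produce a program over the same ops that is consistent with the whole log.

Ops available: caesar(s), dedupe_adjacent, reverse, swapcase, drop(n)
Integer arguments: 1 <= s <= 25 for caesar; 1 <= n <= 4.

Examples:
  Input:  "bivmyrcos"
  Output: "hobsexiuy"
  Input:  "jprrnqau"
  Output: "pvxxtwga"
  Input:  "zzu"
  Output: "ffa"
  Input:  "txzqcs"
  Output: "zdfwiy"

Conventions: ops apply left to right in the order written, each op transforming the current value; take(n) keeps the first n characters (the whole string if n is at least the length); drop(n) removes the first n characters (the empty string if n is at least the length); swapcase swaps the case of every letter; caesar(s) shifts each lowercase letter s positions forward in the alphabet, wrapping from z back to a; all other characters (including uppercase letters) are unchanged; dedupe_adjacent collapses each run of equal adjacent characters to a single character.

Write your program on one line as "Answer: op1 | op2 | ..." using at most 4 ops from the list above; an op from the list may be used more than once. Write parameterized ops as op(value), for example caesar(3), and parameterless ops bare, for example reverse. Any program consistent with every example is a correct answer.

caesar(5) | reverse | caesar(1) | reverse

Check, running the answer program on each example:
  "bivmyrcos" -> "gnardwhtx" -> "xthwdrang" -> "yuixesboh" -> "hobsexiuy"
  "jprrnqau" -> "ouwwsvfz" -> "zfvswwuo" -> "agwtxxvp" -> "pvxxtwga"
  "zzu" -> "eez" -> "zee" -> "aff" -> "ffa"
  "txzqcs" -> "ycevhx" -> "xhvecy" -> "yiwfdz" -> "zdfwiy"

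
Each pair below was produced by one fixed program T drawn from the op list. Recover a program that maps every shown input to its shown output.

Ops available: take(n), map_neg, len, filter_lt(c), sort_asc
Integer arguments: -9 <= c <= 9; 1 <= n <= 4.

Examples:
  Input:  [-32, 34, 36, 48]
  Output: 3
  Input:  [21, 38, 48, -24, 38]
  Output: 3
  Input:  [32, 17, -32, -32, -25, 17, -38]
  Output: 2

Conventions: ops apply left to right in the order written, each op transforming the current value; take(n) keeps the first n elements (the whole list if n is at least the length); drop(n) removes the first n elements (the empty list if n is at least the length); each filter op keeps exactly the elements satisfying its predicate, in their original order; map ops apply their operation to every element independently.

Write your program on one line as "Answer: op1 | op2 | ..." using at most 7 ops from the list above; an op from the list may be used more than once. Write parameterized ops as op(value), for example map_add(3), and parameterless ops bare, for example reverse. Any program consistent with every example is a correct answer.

take(4) | map_neg | filter_lt(-2) | map_neg | sort_asc | len

Check, running the answer program on each example:
  [-32, 34, 36, 48] -> [-32, 34, 36, 48] -> [32, -34, -36, -48] -> [-34, -36, -48] -> [34, 36, 48] -> [34, 36, 48] -> 3
  [21, 38, 48, -24, 38] -> [21, 38, 48, -24] -> [-21, -38, -48, 24] -> [-21, -38, -48] -> [21, 38, 48] -> [21, 38, 48] -> 3
  [32, 17, -32, -32, -25, 17, -38] -> [32, 17, -32, -32] -> [-32, -17, 32, 32] -> [-32, -17] -> [32, 17] -> [17, 32] -> 2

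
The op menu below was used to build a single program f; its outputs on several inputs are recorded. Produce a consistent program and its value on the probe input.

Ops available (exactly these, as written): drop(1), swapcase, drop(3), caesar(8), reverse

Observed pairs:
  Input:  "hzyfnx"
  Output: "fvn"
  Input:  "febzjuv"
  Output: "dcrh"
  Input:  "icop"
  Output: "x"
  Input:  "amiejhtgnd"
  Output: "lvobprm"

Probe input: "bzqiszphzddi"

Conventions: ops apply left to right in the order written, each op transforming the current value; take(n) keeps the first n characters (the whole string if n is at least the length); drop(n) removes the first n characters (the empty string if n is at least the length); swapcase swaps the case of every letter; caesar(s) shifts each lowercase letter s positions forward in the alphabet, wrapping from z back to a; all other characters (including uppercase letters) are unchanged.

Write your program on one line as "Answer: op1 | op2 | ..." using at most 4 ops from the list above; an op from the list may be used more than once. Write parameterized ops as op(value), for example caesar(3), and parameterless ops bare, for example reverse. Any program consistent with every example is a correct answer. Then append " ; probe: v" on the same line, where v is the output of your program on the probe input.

caesar(8) | drop(3) | reverse ; probe: "qllhpxhaq"

Check, running the answer program on each example:
  "hzyfnx" -> "phgnvf" -> "nvf" -> "fvn"
  "febzjuv" -> "nmjhrcd" -> "hrcd" -> "dcrh"
  "icop" -> "qkwx" -> "x" -> "x"
  "amiejhtgnd" -> "iuqmrpbovl" -> "mrpbovl" -> "lvobprm"
  probe: "bzqiszphzddi" -> "jhyqahxphllq" -> "qahxphllq" -> "qllhpxhaq"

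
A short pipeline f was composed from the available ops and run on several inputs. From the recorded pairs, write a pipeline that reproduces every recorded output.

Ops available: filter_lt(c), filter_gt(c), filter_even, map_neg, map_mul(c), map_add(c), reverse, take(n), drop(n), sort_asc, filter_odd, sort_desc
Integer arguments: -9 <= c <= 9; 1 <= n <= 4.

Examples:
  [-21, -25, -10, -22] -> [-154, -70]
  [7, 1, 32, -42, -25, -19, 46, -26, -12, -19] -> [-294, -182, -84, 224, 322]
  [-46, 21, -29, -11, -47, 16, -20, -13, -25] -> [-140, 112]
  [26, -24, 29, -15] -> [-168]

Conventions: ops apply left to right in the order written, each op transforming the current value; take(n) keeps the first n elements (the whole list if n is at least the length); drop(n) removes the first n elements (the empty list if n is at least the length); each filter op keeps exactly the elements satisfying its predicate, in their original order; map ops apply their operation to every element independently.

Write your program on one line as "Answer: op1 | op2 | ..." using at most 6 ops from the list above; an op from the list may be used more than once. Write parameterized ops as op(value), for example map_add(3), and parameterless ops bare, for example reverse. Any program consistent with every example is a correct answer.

map_neg | drop(1) | sort_desc | filter_even | map_mul(7) | map_neg

Check, running the answer program on each example:
  [-21, -25, -10, -22] -> [21, 25, 10, 22] -> [25, 10, 22] -> [25, 22, 10] -> [22, 10] -> [154, 70] -> [-154, -70]
  [7, 1, 32, -42, -25, -19, 46, -26, -12, -19] -> [-7, -1, -32, 42, 25, 19, -46, 26, 12, 19] -> [-1, -32, 42, 25, 19, -46, 26, 12, 19] -> [42, 26, 25, 19, 19, 12, -1, -32, -46] -> [42, 26, 12, -32, -46] -> [294, 182, 84, -224, -322] -> [-294, -182, -84, 224, 322]
  [-46, 21, -29, -11, -47, 16, -20, -13, -25] -> [46, -21, 29, 11, 47, -16, 20, 13, 25] -> [-21, 29, 11, 47, -16, 20, 13, 25] -> [47, 29, 25, 20, 13, 11, -16, -21] -> [20, -16] -> [140, -112] -> [-140, 112]
  [26, -24, 29, -15] -> [-26, 24, -29, 15] -> [24, -29, 15] -> [24, 15, -29] -> [24] -> [168] -> [-168]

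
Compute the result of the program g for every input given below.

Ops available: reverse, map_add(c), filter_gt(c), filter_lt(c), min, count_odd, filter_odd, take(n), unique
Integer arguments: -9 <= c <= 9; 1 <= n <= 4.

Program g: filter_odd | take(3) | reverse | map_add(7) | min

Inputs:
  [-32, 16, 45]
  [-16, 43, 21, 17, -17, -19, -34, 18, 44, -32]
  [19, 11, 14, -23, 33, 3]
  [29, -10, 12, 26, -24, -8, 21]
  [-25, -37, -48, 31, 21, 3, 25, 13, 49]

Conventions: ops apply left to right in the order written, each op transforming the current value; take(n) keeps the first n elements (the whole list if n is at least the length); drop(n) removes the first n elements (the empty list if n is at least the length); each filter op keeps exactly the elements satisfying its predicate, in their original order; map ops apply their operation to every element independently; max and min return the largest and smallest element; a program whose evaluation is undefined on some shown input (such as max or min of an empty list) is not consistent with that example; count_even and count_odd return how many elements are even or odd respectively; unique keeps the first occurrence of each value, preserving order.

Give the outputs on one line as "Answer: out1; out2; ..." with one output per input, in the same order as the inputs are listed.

Execution, op by op:
  [-32, 16, 45] -> [45] -> [45] -> [45] -> [52] -> 52
  [-16, 43, 21, 17, -17, -19, -34, 18, 44, -32] -> [43, 21, 17, -17, -19] -> [43, 21, 17] -> [17, 21, 43] -> [24, 28, 50] -> 24
  [19, 11, 14, -23, 33, 3] -> [19, 11, -23, 33, 3] -> [19, 11, -23] -> [-23, 11, 19] -> [-16, 18, 26] -> -16
  [29, -10, 12, 26, -24, -8, 21] -> [29, 21] -> [29, 21] -> [21, 29] -> [28, 36] -> 28
  [-25, -37, -48, 31, 21, 3, 25, 13, 49] -> [-25, -37, 31, 21, 3, 25, 13, 49] -> [-25, -37, 31] -> [31, -37, -25] -> [38, -30, -18] -> -30

52; 24; -16; 28; -30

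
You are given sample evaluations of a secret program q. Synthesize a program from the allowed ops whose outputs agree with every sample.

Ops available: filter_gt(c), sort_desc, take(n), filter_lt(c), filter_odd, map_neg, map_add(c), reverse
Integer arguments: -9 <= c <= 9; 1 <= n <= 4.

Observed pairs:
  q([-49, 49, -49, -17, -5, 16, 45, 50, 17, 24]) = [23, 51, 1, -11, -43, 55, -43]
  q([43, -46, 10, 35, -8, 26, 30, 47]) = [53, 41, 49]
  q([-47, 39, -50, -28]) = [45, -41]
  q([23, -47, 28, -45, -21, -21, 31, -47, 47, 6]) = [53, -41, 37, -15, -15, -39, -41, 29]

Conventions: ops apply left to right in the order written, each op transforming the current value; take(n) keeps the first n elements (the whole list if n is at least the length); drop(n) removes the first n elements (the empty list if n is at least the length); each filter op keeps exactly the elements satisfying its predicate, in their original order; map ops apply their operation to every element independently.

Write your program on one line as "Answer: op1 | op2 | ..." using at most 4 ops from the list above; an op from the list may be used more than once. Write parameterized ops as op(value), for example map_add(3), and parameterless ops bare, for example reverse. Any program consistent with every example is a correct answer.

map_add(-1) | reverse | map_add(7) | filter_odd

Check, running the answer program on each example:
  [-49, 49, -49, -17, -5, 16, 45, 50, 17, 24] -> [-50, 48, -50, -18, -6, 15, 44, 49, 16, 23] -> [23, 16, 49, 44, 15, -6, -18, -50, 48, -50] -> [30, 23, 56, 51, 22, 1, -11, -43, 55, -43] -> [23, 51, 1, -11, -43, 55, -43]
  [43, -46, 10, 35, -8, 26, 30, 47] -> [42, -47, 9, 34, -9, 25, 29, 46] -> [46, 29, 25, -9, 34, 9, -47, 42] -> [53, 36, 32, -2, 41, 16, -40, 49] -> [53, 41, 49]
  [-47, 39, -50, -28] -> [-48, 38, -51, -29] -> [-29, -51, 38, -48] -> [-22, -44, 45, -41] -> [45, -41]
  [23, -47, 28, -45, -21, -21, 31, -47, 47, 6] -> [22, -48, 27, -46, -22, -22, 30, -48, 46, 5] -> [5, 46, -48, 30, -22, -22, -46, 27, -48, 22] -> [12, 53, -41, 37, -15, -15, -39, 34, -41, 29] -> [53, -41, 37, -15, -15, -39, -41, 29]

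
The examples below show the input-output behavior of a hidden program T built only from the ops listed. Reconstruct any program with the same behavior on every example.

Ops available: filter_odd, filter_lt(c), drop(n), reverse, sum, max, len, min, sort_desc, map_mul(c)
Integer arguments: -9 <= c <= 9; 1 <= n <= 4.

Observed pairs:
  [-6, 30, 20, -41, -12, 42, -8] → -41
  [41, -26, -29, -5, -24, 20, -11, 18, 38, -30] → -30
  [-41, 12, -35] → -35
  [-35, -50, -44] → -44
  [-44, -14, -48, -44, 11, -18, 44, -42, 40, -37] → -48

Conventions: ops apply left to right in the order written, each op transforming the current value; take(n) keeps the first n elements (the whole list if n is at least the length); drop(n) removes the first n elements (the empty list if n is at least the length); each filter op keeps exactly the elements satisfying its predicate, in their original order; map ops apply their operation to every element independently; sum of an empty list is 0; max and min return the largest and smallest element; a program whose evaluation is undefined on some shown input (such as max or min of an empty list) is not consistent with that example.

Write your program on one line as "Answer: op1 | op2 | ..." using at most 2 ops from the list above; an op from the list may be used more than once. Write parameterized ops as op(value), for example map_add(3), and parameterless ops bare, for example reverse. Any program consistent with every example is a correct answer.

drop(2) | min

Check, running the answer program on each example:
  [-6, 30, 20, -41, -12, 42, -8] -> [20, -41, -12, 42, -8] -> -41
  [41, -26, -29, -5, -24, 20, -11, 18, 38, -30] -> [-29, -5, -24, 20, -11, 18, 38, -30] -> -30
  [-41, 12, -35] -> [-35] -> -35
  [-35, -50, -44] -> [-44] -> -44
  [-44, -14, -48, -44, 11, -18, 44, -42, 40, -37] -> [-48, -44, 11, -18, 44, -42, 40, -37] -> -48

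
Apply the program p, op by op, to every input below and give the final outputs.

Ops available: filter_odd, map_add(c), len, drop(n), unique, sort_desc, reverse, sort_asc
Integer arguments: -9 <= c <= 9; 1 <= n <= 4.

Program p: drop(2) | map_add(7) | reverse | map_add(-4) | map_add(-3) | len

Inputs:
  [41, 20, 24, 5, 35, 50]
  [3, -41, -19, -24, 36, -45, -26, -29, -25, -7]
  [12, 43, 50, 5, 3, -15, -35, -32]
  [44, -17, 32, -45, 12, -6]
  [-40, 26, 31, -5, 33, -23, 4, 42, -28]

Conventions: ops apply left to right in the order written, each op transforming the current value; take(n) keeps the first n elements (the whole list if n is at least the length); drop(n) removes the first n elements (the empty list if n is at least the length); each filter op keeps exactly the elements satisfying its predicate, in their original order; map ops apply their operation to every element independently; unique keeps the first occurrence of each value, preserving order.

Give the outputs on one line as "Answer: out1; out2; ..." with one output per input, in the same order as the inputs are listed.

Execution, op by op:
  [41, 20, 24, 5, 35, 50] -> [24, 5, 35, 50] -> [31, 12, 42, 57] -> [57, 42, 12, 31] -> [53, 38, 8, 27] -> [50, 35, 5, 24] -> 4
  [3, -41, -19, -24, 36, -45, -26, -29, -25, -7] -> [-19, -24, 36, -45, -26, -29, -25, -7] -> [-12, -17, 43, -38, -19, -22, -18, 0] -> [0, -18, -22, -19, -38, 43, -17, -12] -> [-4, -22, -26, -23, -42, 39, -21, -16] -> [-7, -25, -29, -26, -45, 36, -24, -19] -> 8
  [12, 43, 50, 5, 3, -15, -35, -32] -> [50, 5, 3, -15, -35, -32] -> [57, 12, 10, -8, -28, -25] -> [-25, -28, -8, 10, 12, 57] -> [-29, -32, -12, 6, 8, 53] -> [-32, -35, -15, 3, 5, 50] -> 6
  [44, -17, 32, -45, 12, -6] -> [32, -45, 12, -6] -> [39, -38, 19, 1] -> [1, 19, -38, 39] -> [-3, 15, -42, 35] -> [-6, 12, -45, 32] -> 4
  [-40, 26, 31, -5, 33, -23, 4, 42, -28] -> [31, -5, 33, -23, 4, 42, -28] -> [38, 2, 40, -16, 11, 49, -21] -> [-21, 49, 11, -16, 40, 2, 38] -> [-25, 45, 7, -20, 36, -2, 34] -> [-28, 42, 4, -23, 33, -5, 31] -> 7

4; 8; 6; 4; 7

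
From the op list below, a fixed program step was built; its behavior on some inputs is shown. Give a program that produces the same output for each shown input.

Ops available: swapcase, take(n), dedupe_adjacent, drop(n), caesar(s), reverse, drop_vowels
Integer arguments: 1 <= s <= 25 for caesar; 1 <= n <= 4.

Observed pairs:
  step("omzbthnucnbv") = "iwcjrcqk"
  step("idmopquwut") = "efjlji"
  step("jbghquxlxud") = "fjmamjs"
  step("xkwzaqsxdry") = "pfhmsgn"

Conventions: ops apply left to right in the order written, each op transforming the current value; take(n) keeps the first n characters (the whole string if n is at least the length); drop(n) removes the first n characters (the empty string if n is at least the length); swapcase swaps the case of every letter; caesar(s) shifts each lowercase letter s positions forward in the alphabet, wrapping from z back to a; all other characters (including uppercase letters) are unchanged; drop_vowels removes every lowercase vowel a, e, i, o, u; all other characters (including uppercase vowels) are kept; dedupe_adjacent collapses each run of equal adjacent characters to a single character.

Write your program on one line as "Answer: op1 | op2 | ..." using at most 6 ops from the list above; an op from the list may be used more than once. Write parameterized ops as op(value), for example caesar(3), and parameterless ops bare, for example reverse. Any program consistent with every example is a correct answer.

swapcase | drop(3) | drop(1) | swapcase | caesar(15)

Check, running the answer program on each example:
  "omzbthnucnbv" -> "OMZBTHNUCNBV" -> "BTHNUCNBV" -> "THNUCNBV" -> "thnucnbv" -> "iwcjrcqk"
  "idmopquwut" -> "IDMOPQUWUT" -> "OPQUWUT" -> "PQUWUT" -> "pquwut" -> "efjlji"
  "jbghquxlxud" -> "JBGHQUXLXUD" -> "HQUXLXUD" -> "QUXLXUD" -> "quxlxud" -> "fjmamjs"
  "xkwzaqsxdry" -> "XKWZAQSXDRY" -> "ZAQSXDRY" -> "AQSXDRY" -> "aqsxdry" -> "pfhmsgn"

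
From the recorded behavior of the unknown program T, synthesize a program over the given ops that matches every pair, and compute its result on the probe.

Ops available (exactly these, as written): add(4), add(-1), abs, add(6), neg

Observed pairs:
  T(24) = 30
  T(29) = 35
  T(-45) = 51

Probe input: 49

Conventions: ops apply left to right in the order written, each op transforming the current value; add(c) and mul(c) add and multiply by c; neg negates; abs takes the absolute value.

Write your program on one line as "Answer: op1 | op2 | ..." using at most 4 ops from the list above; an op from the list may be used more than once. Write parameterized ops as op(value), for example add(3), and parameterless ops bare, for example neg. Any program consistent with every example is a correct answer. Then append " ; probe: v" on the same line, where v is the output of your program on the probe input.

neg | abs | add(6) ; probe: 55

Check, running the answer program on each example:
  24 -> -24 -> 24 -> 30
  29 -> -29 -> 29 -> 35
  -45 -> 45 -> 45 -> 51
  probe: 49 -> -49 -> 49 -> 55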